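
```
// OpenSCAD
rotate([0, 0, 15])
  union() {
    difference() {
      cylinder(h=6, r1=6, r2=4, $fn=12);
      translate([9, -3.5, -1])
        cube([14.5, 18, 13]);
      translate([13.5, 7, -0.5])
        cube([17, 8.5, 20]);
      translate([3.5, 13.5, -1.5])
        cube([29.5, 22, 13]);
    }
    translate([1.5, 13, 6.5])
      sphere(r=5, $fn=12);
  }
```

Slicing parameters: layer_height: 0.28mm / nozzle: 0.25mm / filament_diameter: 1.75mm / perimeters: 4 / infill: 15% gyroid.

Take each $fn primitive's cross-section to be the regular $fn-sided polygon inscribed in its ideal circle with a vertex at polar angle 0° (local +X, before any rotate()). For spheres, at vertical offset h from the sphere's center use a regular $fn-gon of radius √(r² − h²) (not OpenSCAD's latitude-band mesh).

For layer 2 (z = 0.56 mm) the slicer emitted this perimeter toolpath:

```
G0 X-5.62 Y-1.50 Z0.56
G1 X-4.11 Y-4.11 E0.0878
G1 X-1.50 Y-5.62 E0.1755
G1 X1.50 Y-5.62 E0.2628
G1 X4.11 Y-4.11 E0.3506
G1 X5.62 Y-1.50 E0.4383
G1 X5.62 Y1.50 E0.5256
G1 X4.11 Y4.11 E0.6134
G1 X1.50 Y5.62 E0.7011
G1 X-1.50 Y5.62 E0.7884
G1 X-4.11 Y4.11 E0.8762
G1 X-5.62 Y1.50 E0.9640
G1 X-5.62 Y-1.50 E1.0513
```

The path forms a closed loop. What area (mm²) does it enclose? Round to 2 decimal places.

Apply the shoelace formula to the sequence of (X, Y) vertices; enclosed area = 101.45 mm².

101.45 mm²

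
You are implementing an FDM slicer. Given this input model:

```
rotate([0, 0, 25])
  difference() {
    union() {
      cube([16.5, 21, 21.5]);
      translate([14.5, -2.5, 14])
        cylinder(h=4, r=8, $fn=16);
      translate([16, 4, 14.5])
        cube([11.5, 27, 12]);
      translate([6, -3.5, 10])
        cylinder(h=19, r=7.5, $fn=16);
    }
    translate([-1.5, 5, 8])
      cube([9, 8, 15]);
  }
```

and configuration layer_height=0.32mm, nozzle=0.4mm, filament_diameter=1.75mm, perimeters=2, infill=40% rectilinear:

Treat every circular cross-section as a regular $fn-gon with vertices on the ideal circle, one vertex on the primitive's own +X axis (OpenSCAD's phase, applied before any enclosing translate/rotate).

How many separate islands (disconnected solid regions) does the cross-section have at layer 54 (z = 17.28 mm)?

At z = 17.28 mm: the cube is present — its section is the full 16.5×21 rectangle; the r=8 cylinder at (14.5, -2.5) contributes a regular 16-gon of circumradius 8; the 11.5×27 cube at (16, 4) contributes its full rectangle; the cylinder at (6, -3.5): section is a regular 16-gon, circumradius r=7.5; Taking the union: the regions partially overlap (shared area 135.68 mm²), so overlapping operands fuse into one piece — 1 connected region; the cube at (-1.5, 5) is present — its section is the full 9×8 rectangle; Subtracting the remaining from the first: starting from the result so far, the 9×8 cube at (-1.5, 5) partially overlaps it — only the 60.00 mm² overlap (of its 72.00 mm²) is removed, clipping the outline — 1 connected region; (whole slice rotated 25° about Z — lengths, areas and connectivity unchanged). Overall, the cross-section is a single solid region. Island count = 1.

1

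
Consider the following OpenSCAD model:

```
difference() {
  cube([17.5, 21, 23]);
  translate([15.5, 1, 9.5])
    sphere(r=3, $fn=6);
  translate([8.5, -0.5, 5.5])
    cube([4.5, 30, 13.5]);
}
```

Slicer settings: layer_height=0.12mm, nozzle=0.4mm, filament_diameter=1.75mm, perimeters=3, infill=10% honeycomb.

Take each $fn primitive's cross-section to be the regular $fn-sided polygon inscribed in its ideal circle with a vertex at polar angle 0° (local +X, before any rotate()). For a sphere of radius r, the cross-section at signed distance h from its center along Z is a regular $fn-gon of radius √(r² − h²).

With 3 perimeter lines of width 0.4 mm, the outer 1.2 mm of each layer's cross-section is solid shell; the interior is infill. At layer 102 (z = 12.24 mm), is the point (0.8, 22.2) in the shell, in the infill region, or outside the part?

outside

At z = 12.24 mm: the cube is present — its section is the full 17.5×21 rectangle; the r=3 sphere at (15.5, 1) contributes a regular 6-gon of circumradius √(3²−2.74²) = 1.222; the 4.5×30 cube at (8.5, -0.5) contributes its full rectangle; After the difference (first − rest): starting from the 17.5×21 cube, the r=3 sphere at (15.5, 1) partially overlaps it — only the 3.80 mm² overlap (of its 3.88 mm²) is removed, clipping the outline; the 4.5×30 cube at (8.5, -0.5) partially overlaps it — only the 94.50 mm² overlap (of its 135.00 mm²) is removed, clipping the outline — 2 connected regions. Overall, the cross-section has 2 separate islands. The nearest boundary edge runs (0.00, 21.00)→(8.50, 21.00); distance from the point to it = 1.20 mm. The point is not inside any of the regions above, so it lies outside the cross-section (1.20 mm from the nearest boundary).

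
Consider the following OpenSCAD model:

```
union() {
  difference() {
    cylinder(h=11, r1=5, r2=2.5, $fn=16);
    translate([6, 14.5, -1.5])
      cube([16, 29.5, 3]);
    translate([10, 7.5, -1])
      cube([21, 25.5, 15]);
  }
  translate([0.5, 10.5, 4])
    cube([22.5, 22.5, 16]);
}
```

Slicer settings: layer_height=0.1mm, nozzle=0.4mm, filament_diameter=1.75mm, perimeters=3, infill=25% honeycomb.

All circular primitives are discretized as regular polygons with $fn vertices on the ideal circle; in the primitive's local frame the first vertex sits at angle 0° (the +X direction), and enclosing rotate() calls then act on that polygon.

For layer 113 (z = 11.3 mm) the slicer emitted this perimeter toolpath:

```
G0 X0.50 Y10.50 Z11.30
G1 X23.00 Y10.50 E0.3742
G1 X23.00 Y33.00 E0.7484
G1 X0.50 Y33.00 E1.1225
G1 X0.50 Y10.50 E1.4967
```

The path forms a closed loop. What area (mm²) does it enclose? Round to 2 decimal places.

506.25 mm²

Apply the shoelace formula to the sequence of (X, Y) vertices; enclosed area = 506.25 mm².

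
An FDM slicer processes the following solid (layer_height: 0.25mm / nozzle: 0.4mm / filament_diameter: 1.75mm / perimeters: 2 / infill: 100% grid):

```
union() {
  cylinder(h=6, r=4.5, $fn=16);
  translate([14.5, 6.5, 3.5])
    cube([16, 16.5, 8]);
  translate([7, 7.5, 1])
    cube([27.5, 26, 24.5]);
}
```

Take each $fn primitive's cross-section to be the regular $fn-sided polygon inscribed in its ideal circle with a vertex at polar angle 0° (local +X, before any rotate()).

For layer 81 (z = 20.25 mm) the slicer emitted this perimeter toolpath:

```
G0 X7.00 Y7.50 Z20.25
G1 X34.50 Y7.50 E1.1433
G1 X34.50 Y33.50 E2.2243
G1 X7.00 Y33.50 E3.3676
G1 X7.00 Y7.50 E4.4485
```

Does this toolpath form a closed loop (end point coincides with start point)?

yes

Start point (G0): (7.00, 7.50). End point (last G1): the path returns to the start — closed.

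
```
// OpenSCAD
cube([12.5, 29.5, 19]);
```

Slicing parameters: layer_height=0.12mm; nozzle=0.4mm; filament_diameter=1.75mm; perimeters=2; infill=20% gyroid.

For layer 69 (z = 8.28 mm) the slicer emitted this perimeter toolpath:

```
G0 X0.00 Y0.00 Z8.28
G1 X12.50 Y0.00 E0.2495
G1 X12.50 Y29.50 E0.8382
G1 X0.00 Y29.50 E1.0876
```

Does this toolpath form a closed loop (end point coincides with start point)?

no

Start point (G0): (0.00, 0.00). End point (last G1): the path does not return to the start — open.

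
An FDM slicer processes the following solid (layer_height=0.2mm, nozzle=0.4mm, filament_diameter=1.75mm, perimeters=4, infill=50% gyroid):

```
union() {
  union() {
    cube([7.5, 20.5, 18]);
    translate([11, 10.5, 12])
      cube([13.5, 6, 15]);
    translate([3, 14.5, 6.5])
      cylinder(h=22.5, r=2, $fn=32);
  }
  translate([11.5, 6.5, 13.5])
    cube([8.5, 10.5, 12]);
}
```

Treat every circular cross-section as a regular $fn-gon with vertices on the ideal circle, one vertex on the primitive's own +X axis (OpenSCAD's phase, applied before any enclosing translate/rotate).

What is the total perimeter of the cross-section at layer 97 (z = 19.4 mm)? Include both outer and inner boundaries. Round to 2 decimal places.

At z = 19.4 mm: the cube is not intersected at this z (z outside [0, 18]); the cube at (11, 10.5) (footprint 13.5×6) is included at this height (perimeter 39.00 mm); the r=2 cylinder at (3, 14.5) contributes a regular 32-gon of circumradius 2 (perimeter = 2·32·2.000·sin(180°/32) = 12.55 mm); Taking the union: the 2 present regions are separate (no shared area or edge), so areas and boundary lengths simply add and each stays a separate island — boundary = 51.55 mm; the cube at (11.5, 6.5) (footprint 8.5×10.5) is included at this height (perimeter 38.00 mm); Taking the union: the regions partially overlap (shared area 51.00 mm²), so the edge portions inside another operand are dropped and the merged outline is re-measured after clipping — boundary = 60.55 mm. Overall, the cross-section has 2 separate islands. Total boundary length (outer) = 60.55 mm.

60.55 mm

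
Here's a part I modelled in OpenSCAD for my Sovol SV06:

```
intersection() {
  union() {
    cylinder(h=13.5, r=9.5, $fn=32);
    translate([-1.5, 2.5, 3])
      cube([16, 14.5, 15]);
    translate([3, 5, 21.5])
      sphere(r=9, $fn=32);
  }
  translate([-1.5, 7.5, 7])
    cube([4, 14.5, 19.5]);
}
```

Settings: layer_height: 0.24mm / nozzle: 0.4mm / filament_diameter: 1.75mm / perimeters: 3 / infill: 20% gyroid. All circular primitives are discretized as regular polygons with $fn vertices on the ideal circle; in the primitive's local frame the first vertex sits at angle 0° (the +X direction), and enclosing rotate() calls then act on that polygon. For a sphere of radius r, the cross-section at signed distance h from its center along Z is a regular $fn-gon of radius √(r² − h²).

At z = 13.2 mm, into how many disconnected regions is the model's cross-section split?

1

At z = 13.2 mm: the cylinder: section is a regular 32-gon, circumradius r=9.5; the cube at (-1.5, 2.5) is present — its section is the full 16×14.5 rectangle; the r=9 sphere at (3, 5) slices to a regular 32-gon of circumradius 3.480 (√(r²−h²) with h=8.3 from center); Taking the union: the regions partially overlap (shared area 95.22 mm²), so overlapping operands fuse into one piece — 1 connected region; the cube at (-1.5, 7.5) (footprint 4×14.5) is included at this height; Taking the intersection: the 4×14.5 cube at (-1.5, 7.5) partially overlaps that combined region; clipping to the common part keeps 38.00 mm² — 1 connected region. The result has 1 disconnected region.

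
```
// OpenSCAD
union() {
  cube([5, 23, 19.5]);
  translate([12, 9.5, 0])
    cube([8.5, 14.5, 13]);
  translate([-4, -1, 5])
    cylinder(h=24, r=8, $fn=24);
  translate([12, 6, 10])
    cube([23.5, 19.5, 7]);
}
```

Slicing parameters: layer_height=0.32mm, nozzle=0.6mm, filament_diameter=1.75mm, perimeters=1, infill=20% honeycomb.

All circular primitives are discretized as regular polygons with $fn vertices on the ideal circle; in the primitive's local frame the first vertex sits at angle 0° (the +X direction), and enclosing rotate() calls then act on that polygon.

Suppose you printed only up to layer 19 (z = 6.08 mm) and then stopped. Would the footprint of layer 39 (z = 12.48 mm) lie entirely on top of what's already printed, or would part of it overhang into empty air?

Compare the two slices. At z = 6.08: the cube (footprint 5×23) is included at this height (area 115.00 mm²); the 8.5×14.5 cube at (12, 9.5) contributes its full rectangle (area 123.25 mm²); the cylinder at (-4, -1): section is a regular 24-gon, circumradius r=8 (area = (24/2)·8.000²·sin(360°/24) = 198.77 mm²); the cube at (12, 6) is not intersected at this z (z outside [10, 17]); Combining (union): the regions partially overlap — summed areas 437.02 mm² minus the doubly-counted overlap 15.34 mm² gives 421.68 mm² — area = 421.68 mm². At z = 12.48: the cube is present — its section is the full 5×23 rectangle (area 115.00 mm²); the cube at (12, 9.5) (footprint 8.5×14.5) is included at this height (area 123.25 mm²); the cylinder at (-4, -1): section is a regular 24-gon, circumradius r=8 (area = (24/2)·8.000²·sin(360°/24) = 198.77 mm²); the cube at (12, 6) is present — its section is the full 23.5×19.5 rectangle (area 458.25 mm²); Combining (union): the regions partially overlap — summed areas 895.27 mm² minus the doubly-counted overlap 138.59 mm² gives 756.68 mm² — area = 756.68 mm². Checking containment: at z = 12.48 the cross-section extends beyond the z = 6.08 cross-section by about 335.00 mm².

part overhangs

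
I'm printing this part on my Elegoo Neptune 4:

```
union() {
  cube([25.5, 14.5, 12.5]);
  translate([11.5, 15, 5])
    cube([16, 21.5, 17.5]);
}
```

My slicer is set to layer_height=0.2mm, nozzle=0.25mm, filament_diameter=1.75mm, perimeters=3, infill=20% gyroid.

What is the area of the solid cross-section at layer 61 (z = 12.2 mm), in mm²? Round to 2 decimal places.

At z = 12.2 mm: the 25.5×14.5 cube contributes its full rectangle (area 369.75 mm²); the cube at (11.5, 15) is present — its section is the full 16×21.5 rectangle (area 344.00 mm²); Merging all regions: the 2 present regions are separate (no shared area or edge), so areas and boundary lengths simply add and each stays a separate island — area = 713.75 mm². Overall, the cross-section has 2 separate islands. Net area = 713.75 mm².

713.75 mm²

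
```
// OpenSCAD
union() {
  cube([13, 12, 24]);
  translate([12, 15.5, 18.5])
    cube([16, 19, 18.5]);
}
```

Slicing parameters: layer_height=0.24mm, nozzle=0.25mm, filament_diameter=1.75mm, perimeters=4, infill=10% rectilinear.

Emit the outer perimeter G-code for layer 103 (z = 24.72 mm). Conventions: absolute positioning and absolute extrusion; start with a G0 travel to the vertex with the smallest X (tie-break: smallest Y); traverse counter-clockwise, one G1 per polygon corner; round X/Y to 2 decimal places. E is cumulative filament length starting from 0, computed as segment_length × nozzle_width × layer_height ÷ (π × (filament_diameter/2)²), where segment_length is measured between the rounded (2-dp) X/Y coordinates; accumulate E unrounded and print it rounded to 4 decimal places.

At z = 24.72 mm: the cube is not intersected at this z (z outside [0, 24]); the cube at (12, 15.5) is present — its section is the full 16×19 rectangle; Taking the union: only the 16×19 cube at (12, 15.5) is present, so the union is just that shape — 1 connected region. The outline is a single polygon with 4 vertices. Extrusion per mm of travel: 0.25 × 0.24 / (π × 0.875²) = 0.024945. Accumulating E over each segment gives final E = 1.7462.

G0 X12.00 Y15.50 Z24.72
G1 X28.00 Y15.50 E0.3991
G1 X28.00 Y34.50 E0.8731
G1 X12.00 Y34.50 E1.2722
G1 X12.00 Y15.50 E1.7462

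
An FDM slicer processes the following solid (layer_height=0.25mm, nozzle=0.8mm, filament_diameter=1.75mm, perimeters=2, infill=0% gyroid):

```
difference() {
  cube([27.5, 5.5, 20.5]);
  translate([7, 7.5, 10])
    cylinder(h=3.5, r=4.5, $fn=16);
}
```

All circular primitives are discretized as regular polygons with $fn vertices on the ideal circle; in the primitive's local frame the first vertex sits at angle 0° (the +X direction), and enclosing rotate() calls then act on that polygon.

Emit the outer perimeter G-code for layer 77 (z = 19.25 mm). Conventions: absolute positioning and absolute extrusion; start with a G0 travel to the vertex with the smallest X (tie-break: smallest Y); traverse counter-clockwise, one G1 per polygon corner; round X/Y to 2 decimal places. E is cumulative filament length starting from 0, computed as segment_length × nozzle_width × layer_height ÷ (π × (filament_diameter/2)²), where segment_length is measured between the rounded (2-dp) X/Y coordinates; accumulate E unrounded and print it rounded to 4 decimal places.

G0 X0.00 Y0.00 Z19.25
G1 X27.50 Y0.00 E2.2866
G1 X27.50 Y5.50 E2.7440
G1 X0.00 Y5.50 E5.0306
G1 X0.00 Y0.00 E5.4879

At z = 19.25 mm: the cube (footprint 27.5×5.5) is included at this height; the cylinder at (7, 7.5) does not reach this height (z outside [10, 13.5]); After the difference (first − rest): none of the subtracted shapes is present at this height, so the 27.5×5.5 cube is unchanged — 1 connected region. The outline is a single polygon with 4 vertices. Extrusion per mm of travel: 0.8 × 0.25 / (π × 0.875²) = 0.083150. Accumulating E over each segment gives final E = 5.4879.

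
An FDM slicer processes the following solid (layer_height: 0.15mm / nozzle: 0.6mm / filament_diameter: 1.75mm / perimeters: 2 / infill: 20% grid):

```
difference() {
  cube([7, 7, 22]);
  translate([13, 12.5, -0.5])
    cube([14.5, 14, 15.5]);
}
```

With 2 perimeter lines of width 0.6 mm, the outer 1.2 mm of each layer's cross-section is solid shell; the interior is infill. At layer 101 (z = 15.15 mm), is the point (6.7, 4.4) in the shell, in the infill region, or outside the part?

At z = 15.15 mm: the cube (footprint 7×7) is included at this height; the cube at (13, 12.5) is absent (z outside [-0.5, 15]); Taking the first minus the rest: none of the subtracted shapes is present at this height, so the 7×7 cube is unchanged — 1 connected region. Overall, the cross-section is a single solid region. The nearest boundary edge runs (7.00, 0.00)→(7.00, 7.00); distance from the point to it = 0.30 mm. The point is inside the cross-section, 0.30 mm from the nearest boundary — within the 1.2 mm shell band (2 × 0.6).

shell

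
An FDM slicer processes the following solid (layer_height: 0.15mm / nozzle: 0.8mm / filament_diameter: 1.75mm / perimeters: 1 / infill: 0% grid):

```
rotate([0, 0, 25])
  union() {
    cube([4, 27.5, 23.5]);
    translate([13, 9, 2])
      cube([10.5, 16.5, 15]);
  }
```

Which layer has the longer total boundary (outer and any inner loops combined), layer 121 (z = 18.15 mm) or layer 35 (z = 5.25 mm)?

layer 35 (z = 5.25 mm)

Layer 121 (z = 18.15): the cube (footprint 4×27.5) is included at this height (perimeter 63.00 mm); the cube at (13, 9) is absent (z outside [2, 17]); Combining (union): only the 4×27.5 cube is present, so the union is just that shape — boundary = 63.00 mm; (rotated 25° about Z; rotation is an isometry so areas/perimeters/island counts are preserved). So its perimeter = 63.00 mm. Layer 35 (z = 5.25): the cube (footprint 4×27.5) is included at this height (perimeter 63.00 mm); the cube at (13, 9) (footprint 10.5×16.5) is included at this height (perimeter 54.00 mm); Merging all regions: the 2 present regions are separate (no shared area or edge), so areas and boundary lengths simply add and each stays a separate island — boundary = 117.00 mm; (whole slice rotated 25° about Z — lengths, areas and connectivity unchanged). So its perimeter = 117.00 mm. Layer 35 is larger (117.00 vs 63.00 mm).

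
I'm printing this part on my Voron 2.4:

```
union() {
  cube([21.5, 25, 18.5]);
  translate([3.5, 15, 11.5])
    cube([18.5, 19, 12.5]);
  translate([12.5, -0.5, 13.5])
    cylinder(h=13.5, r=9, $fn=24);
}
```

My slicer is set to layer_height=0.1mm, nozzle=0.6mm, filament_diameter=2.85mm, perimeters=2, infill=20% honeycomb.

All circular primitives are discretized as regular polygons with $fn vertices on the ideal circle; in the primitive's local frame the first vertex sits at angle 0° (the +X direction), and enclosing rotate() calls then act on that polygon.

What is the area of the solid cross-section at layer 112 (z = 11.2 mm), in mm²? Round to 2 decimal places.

At z = 11.2 mm: the cube is present — its section is the full 21.5×25 rectangle (area 537.50 mm²); the cube at (3.5, 15) is not intersected at this z (z outside [11.5, 24]); the cylinder at (12.5, -0.5) does not reach this height (z outside [13.5, 27]); Combining (union): only the 21.5×25 cube is present, so the union is just that shape — area = 537.50 mm². Overall, the cross-section is a single solid region. Net area = 537.50 mm².

537.50 mm²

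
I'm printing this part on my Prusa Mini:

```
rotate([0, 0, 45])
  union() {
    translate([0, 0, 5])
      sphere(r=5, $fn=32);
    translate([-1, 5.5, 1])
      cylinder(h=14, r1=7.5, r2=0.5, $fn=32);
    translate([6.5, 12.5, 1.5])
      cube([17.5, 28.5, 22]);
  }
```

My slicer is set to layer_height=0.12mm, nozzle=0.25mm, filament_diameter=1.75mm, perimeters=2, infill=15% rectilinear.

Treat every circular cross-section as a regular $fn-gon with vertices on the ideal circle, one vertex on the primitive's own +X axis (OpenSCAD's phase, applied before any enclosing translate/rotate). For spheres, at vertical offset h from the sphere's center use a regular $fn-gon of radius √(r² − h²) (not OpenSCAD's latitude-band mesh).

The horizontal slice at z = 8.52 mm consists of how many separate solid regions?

At z = 8.52 mm: the r=5 sphere slices to a regular 32-gon of circumradius 3.551 (√(r²−h²) with h=3.52 from center); the cone at (-1, 5.5) contributes a regular 32-gon of circumradius 3.740 (interpolated between r1=7.5 and r2=0.5 at t=0.537); the cube at (6.5, 12.5) (footprint 17.5×28.5) is included at this height; Combining (union): the regions partially overlap (shared area 5.32 mm²), so overlapping operands fuse into one piece — 2 connected regions; (whole slice rotated 45° about Z — lengths, areas and connectivity unchanged). The result has 2 disconnected regions.

2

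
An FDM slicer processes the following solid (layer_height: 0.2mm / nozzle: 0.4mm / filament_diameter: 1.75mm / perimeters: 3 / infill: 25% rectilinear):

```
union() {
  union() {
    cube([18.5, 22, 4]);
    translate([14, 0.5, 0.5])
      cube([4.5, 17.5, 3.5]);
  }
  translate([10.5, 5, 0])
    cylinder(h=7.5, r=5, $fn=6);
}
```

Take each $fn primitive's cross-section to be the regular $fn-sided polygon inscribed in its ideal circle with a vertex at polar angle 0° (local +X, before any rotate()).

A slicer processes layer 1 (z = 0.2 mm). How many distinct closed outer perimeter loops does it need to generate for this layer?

1

At z = 0.2 mm: the cube (footprint 18.5×22) is included at this height; the cube at (14, 0.5) is absent (z outside [0.5, 4]); Combining (union): only the 18.5×22 cube is present, so the union is just that shape — 1 connected region; the r=5 cylinder at (10.5, 5) contributes a regular 6-gon of circumradius 5; Taking the union: the r=5 cylinder at (10.5, 5) lies entirely inside the result so far, so the union is just the result so far — 1 connected region. The result has 1 disconnected region.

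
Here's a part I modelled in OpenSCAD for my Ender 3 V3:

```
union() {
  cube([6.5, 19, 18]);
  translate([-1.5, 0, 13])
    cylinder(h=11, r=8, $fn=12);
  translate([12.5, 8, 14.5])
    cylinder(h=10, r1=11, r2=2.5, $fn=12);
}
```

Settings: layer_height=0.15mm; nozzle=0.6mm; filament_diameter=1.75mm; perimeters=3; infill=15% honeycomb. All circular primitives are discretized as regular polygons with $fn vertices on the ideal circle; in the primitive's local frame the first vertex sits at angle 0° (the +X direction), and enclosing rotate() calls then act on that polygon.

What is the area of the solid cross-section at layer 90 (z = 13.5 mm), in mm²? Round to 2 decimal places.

279.20 mm²

At z = 13.5 mm: the 6.5×19 cube contributes its full rectangle (area 123.50 mm²); the cylinder at (-1.5, 0): section is a regular 12-gon, circumradius r=8 (area = (12/2)·8.000²·sin(360°/12) = 192.00 mm²); the cone at (12.5, 8) does not reach this height (z outside [14.5, 24.5]); Combining (union): the regions partially overlap — summed areas 315.50 mm² minus the doubly-counted overlap 36.30 mm² gives 279.20 mm² — area = 279.20 mm². Overall, the cross-section is a single solid region. Net area = 279.20 mm².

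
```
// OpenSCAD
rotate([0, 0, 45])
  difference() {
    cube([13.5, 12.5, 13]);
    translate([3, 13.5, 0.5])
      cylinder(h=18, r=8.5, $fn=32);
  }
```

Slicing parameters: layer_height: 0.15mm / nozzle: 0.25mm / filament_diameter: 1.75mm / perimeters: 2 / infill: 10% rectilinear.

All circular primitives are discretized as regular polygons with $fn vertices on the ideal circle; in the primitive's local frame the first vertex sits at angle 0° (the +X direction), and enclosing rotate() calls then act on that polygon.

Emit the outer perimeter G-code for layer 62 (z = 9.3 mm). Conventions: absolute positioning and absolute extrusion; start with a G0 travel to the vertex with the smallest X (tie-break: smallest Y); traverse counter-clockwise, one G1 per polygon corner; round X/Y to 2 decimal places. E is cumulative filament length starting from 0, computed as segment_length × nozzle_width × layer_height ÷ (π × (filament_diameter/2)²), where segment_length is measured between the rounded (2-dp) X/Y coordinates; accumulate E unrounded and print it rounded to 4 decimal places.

At z = 9.3 mm: the cube is present — its section is the full 13.5×12.5 rectangle; the cylinder at (3, 13.5): section is a regular 32-gon, circumradius r=8.5; Subtracting the remaining from the first: starting from the 13.5×12.5 cube, the r=8.5 cylinder at (3, 13.5) partially overlaps it — only the 69.80 mm² overlap (of its 225.52 mm²) is removed, clipping the outline — 1 connected region; (rotated 45° about Z; rotation is an isometry so areas/perimeters/island counts are preserved). The outline is a single polygon with 14 vertices. Extrusion per mm of travel: 0.25 × 0.15 / (π × 0.875²) = 0.015591. Accumulating E over each segment gives final E = 0.7650.

G0 X-3.94 Y3.94 Z9.30
G1 X0.00 Y0.00 E0.0869
G1 X9.55 Y9.55 E0.2974
G1 X0.71 Y18.38 E0.4922
G1 X-0.78 Y16.90 E0.5250
G1 X-0.36 Y16.39 E0.5353
G1 X0.43 Y14.92 E0.5613
G1 X0.91 Y13.33 E0.5872
G1 X1.08 Y11.67 E0.6132
G1 X0.91 Y10.01 E0.6392
G1 X0.43 Y8.41 E0.6653
G1 X-0.36 Y6.94 E0.6913
G1 X-1.41 Y5.66 E0.7171
G1 X-2.70 Y4.60 E0.7431
G1 X-3.94 Y3.94 E0.7650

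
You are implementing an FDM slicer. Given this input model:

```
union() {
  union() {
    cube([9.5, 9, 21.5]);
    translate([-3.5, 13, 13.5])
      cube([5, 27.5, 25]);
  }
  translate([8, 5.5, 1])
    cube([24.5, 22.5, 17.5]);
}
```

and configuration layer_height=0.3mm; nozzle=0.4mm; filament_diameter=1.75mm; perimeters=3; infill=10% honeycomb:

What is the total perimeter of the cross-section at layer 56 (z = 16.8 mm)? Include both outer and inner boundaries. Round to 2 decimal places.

186.00 mm

At z = 16.8 mm: the 9.5×9 cube contributes its full rectangle (perimeter 37.00 mm); the cube at (-3.5, 13) (footprint 5×27.5) is included at this height (perimeter 65.00 mm); Taking the union: the 2 present regions are separate (no shared area or edge), so areas and boundary lengths simply add and each stays a separate island — boundary = 102.00 mm; the 24.5×22.5 cube at (8, 5.5) contributes its full rectangle (perimeter 94.00 mm); Taking the union: the regions partially overlap (shared area 5.25 mm²), so the edge portions inside another operand are dropped and the merged outline is re-measured after clipping — boundary = 186.00 mm. Overall, the cross-section has 2 separate islands. Total boundary length (outer) = 186.00 mm.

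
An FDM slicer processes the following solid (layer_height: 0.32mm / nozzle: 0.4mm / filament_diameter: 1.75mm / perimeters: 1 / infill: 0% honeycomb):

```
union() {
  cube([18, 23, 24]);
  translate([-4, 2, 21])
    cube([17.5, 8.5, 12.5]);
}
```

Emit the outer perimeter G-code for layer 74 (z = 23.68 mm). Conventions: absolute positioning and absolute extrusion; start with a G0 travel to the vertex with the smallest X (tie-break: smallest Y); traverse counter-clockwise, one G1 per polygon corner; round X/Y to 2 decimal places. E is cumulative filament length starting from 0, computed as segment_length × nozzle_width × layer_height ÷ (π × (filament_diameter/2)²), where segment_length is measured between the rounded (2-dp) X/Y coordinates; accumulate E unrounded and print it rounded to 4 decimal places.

At z = 23.68 mm: the cube is present — its section is the full 18×23 rectangle; the 17.5×8.5 cube at (-4, 2) contributes its full rectangle; Combining (union): the regions partially overlap (shared area 114.75 mm²), so overlapping operands fuse into one piece — 1 connected region. The outline is a single polygon with 8 vertices. Extrusion per mm of travel: 0.4 × 0.32 / (π × 0.875²) = 0.053216. Accumulating E over each segment gives final E = 4.7895.

G0 X-4.00 Y2.00 Z23.68
G1 X0.00 Y2.00 E0.2129
G1 X0.00 Y0.00 E0.3193
G1 X18.00 Y0.00 E1.2772
G1 X18.00 Y23.00 E2.5012
G1 X0.00 Y23.00 E3.4591
G1 X0.00 Y10.50 E4.1243
G1 X-4.00 Y10.50 E4.3371
G1 X-4.00 Y2.00 E4.7895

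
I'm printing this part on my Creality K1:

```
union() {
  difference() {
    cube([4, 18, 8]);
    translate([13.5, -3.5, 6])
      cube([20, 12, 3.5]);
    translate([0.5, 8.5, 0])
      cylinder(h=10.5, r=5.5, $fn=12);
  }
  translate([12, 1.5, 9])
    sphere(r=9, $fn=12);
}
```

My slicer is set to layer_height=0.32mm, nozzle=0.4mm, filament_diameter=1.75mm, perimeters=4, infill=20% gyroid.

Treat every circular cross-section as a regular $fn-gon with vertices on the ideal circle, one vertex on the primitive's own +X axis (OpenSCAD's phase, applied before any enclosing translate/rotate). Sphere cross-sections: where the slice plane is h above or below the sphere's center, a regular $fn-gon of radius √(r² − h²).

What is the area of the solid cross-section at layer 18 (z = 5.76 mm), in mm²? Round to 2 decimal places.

242.68 mm²

At z = 5.76 mm: the cube is present — its section is the full 4×18 rectangle (area 72.00 mm²); the cube at (13.5, -3.5) does not reach this height (z outside [6, 9.5]); the cylinder at (0.5, 8.5): section is a regular 12-gon, circumradius r=5.5 (area = (12/2)·5.500²·sin(360°/12) = 90.75 mm²); After the difference (first − rest): starting from the 4×18 cube (72.00 mm²), the r=5.5 cylinder at (0.5, 8.5) partially overlaps it — only the 40.24 mm² overlap (of its 90.75 mm²) is removed, clipping the outline — area = 31.76 mm²; the r=9 sphere at (12, 1.5) slices to a regular 12-gon of circumradius 8.397 (√(r²−h²) with h=3.24 from center) (area = (12/2)·8.397²·sin(360°/12) = 211.51 mm²); Merging all regions: the regions partially overlap — summed areas 243.27 mm² minus the doubly-counted overlap 0.59 mm² gives 242.68 mm² — area = 242.68 mm². Overall, the cross-section has 2 separate islands. Net area = 242.68 mm².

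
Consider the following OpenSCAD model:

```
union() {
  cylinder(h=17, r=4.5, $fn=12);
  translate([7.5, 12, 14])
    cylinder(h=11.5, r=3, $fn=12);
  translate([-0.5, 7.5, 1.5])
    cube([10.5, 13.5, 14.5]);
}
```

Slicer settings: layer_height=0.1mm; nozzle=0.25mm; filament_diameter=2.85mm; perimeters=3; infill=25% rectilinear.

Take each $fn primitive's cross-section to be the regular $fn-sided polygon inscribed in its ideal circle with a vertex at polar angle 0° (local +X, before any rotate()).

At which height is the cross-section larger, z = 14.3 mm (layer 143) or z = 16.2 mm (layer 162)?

layer 143 (z = 14.3 mm)

Layer 143 (z = 14.3): the cylinder: section is a regular 12-gon, circumradius r=4.5 (area = (12/2)·4.500²·sin(360°/12) = 60.75 mm²); the cylinder at (7.5, 12): section is a regular 12-gon, circumradius r=3 (area = (12/2)·3.000²·sin(360°/12) = 27.00 mm²); the cube at (-0.5, 7.5) is present — its section is the full 10.5×13.5 rectangle (area 141.75 mm²); Combining (union): the regions partially overlap — summed areas 229.50 mm² minus the doubly-counted overlap 26.09 mm² gives 203.41 mm² — area = 203.41 mm². So its area = 203.41 mm². Layer 162 (z = 16.2): the cylinder: section is a regular 12-gon, circumradius r=4.5 (area = (12/2)·4.500²·sin(360°/12) = 60.75 mm²); the r=3 cylinder at (7.5, 12) gives a regular 12-gon of circumradius 3 (constant along its height) (area = (12/2)·3.000²·sin(360°/12) = 27.00 mm²); the cube at (-0.5, 7.5) is not intersected at this z (z outside [1.5, 16]); Merging all regions: the 2 present regions are separate (no shared area or edge), so areas and boundary lengths simply add and each stays a separate island — area = 87.75 mm². So its area = 87.75 mm². Layer 143 is larger (203.41 vs 87.75 mm²).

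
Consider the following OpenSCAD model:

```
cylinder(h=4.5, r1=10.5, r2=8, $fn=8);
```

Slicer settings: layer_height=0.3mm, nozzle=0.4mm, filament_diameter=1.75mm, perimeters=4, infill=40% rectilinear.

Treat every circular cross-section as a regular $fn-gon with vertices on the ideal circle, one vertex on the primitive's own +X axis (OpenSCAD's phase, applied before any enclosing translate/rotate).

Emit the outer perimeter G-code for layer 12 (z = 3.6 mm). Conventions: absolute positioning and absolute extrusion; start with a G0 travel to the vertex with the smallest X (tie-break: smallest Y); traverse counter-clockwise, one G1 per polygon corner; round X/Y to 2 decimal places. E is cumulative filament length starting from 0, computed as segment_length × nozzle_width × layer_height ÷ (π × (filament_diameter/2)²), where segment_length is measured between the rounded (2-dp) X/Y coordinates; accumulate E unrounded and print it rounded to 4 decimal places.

G0 X-8.50 Y0.00 Z3.60
G1 X-6.01 Y-6.01 E0.3246
G1 X0.00 Y-8.50 E0.6491
G1 X6.01 Y-6.01 E0.9737
G1 X8.50 Y0.00 E1.2982
G1 X6.01 Y6.01 E1.6228
G1 X0.00 Y8.50 E1.9473
G1 X-6.01 Y6.01 E2.2719
G1 X-8.50 Y0.00 E2.5964

At z = 3.6 mm: the cone (r1=10.5→r2=8) has section circumradius 8.500 here — a regular 8-gon. The outline is a single polygon with 8 vertices. Extrusion per mm of travel: 0.4 × 0.3 / (π × 0.875²) = 0.049890. Accumulating E over each segment gives final E = 2.5964.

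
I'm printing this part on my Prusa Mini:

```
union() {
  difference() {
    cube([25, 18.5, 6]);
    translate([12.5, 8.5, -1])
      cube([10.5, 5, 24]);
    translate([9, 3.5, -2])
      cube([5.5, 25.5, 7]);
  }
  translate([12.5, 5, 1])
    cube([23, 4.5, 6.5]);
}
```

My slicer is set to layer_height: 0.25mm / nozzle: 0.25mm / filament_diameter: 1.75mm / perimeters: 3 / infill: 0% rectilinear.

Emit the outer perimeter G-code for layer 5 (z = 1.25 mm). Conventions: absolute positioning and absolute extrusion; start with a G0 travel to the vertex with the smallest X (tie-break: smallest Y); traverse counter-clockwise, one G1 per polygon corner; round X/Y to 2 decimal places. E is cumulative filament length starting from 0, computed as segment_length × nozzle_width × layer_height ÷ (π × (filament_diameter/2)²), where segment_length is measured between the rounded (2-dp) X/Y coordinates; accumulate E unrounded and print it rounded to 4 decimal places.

At z = 1.25 mm: the cube is present — its section is the full 25×18.5 rectangle; the cube at (12.5, 8.5) is present — its section is the full 10.5×5 rectangle; the cube at (9, 3.5) (footprint 5.5×25.5) is included at this height; Taking the first minus the rest: starting from the 25×18.5 cube, the 10.5×5 cube at (12.5, 8.5) lies wholly inside it (removes its full 52.50 mm² and its 31.00 mm outline becomes a hole wall); the 5.5×25.5 cube at (9, 3.5) partially overlaps it — only the 72.50 mm² overlap (of its 140.25 mm²) is removed, clipping the outline — 1 connected region; the 23×4.5 cube at (12.5, 5) contributes its full rectangle; Merging all regions: the regions partially overlap (shared area 38.75 mm²), so overlapping operands fuse into one piece — 1 connected region. The outline is a single polygon with 18 vertices. Extrusion per mm of travel: 0.25 × 0.25 / (π × 0.875²) = 0.025984. Accumulating E over each segment gives final E = 4.1315.

G0 X0.00 Y0.00 Z1.25
G1 X25.00 Y0.00 E0.6496
G1 X25.00 Y5.00 E0.7795
G1 X35.50 Y5.00 E1.0524
G1 X35.50 Y9.50 E1.1693
G1 X25.00 Y9.50 E1.4421
G1 X25.00 Y18.50 E1.6760
G1 X14.50 Y18.50 E1.9488
G1 X14.50 Y13.50 E2.0788
G1 X23.00 Y13.50 E2.2996
G1 X23.00 Y9.50 E2.4036
G1 X12.50 Y9.50 E2.6764
G1 X12.50 Y5.00 E2.7933
G1 X14.50 Y5.00 E2.8453
G1 X14.50 Y3.50 E2.8843
G1 X9.00 Y3.50 E3.0272
G1 X9.00 Y18.50 E3.4170
G1 X0.00 Y18.50 E3.6508
G1 X0.00 Y0.00 E4.1315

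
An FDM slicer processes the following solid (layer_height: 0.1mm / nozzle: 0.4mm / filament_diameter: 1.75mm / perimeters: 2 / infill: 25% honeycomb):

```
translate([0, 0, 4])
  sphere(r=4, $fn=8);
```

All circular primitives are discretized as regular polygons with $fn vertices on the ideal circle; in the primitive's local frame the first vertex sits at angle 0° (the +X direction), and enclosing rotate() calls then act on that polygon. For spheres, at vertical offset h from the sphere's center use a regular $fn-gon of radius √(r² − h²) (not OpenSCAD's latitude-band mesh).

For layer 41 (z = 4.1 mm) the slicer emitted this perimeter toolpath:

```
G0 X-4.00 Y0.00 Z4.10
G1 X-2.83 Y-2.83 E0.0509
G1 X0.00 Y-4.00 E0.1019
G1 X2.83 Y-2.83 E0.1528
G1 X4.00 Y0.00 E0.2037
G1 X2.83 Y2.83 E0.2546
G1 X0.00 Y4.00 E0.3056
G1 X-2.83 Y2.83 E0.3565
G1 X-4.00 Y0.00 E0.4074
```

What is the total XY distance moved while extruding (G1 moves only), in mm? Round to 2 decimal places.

24.50 mm

Sum the Euclidean lengths of each G1 segment: total = 24.50 mm.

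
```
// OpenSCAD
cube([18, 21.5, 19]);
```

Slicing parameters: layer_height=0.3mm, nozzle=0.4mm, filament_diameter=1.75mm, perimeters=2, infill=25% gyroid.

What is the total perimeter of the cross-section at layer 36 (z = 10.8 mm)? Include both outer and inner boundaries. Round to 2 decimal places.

79.00 mm

At z = 10.8 mm: the cube is present — its section is the full 18×21.5 rectangle (perimeter 79.00 mm). Overall, the cross-section is a single solid region. Total boundary length (outer) = 79.00 mm.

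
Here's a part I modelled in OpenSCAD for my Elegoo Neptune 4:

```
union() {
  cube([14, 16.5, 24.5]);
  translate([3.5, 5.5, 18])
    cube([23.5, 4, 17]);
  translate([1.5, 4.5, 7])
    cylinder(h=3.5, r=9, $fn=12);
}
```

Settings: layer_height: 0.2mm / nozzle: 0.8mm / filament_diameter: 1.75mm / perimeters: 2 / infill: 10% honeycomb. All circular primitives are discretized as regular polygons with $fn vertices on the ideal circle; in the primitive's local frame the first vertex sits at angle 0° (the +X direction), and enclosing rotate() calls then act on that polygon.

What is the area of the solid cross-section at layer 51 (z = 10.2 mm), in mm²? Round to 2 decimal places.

At z = 10.2 mm: the cube is present — its section is the full 14×16.5 rectangle (area 231.00 mm²); the cube at (3.5, 5.5) is absent (z outside [18, 35]); the r=9 cylinder at (1.5, 4.5) gives a regular 12-gon of circumradius 9 (constant along its height) (area = (12/2)·9.000²·sin(360°/12) = 243.00 mm²); Combining (union): the regions partially overlap — summed areas 474.00 mm² minus the doubly-counted overlap 118.49 mm² gives 355.51 mm² — area = 355.51 mm². Overall, the cross-section is a single solid region. Net area = 355.51 mm².

355.51 mm²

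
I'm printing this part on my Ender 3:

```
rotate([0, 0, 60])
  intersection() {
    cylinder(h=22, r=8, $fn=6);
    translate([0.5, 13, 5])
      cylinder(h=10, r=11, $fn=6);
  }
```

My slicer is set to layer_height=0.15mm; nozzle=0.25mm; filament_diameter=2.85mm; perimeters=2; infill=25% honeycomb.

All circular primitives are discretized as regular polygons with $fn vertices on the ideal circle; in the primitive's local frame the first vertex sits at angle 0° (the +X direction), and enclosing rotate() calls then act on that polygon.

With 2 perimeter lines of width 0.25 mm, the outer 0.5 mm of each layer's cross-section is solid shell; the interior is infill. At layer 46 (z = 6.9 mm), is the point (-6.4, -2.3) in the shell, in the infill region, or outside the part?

shell

At z = 6.9 mm: the r=8 cylinder gives a regular 6-gon of circumradius 8 (constant along its height); the r=11 cylinder at (0.5, 13) gives a regular 6-gon of circumradius 11 (constant along its height); Taking the intersection: the r=11 cylinder at (0.5, 13) partially overlaps the r=8 cylinder; clipping to the common part keeps 34.10 mm² — 1 connected region; (rotated 60° about Z; rotation is an isometry so areas/perimeters/island counts are preserved). Overall, the cross-section is a single solid region. Undo the 60° rotation: the query point maps to (-5.192, 4.393) in the un-rotated model frame. The nearest boundary edge runs (-5.50, 4.33)→(-4.00, 6.93); distance from the point to it = 0.24 mm. The point is inside the cross-section, 0.24 mm from the nearest boundary — within the 0.5 mm shell band (2 × 0.25).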